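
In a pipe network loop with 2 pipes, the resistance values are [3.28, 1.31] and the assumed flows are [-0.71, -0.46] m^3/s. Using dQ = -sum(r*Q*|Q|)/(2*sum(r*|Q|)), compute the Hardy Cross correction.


Numerator terms (r*Q*|Q|): 3.28*-0.71*|-0.71| = -1.6534; 1.31*-0.46*|-0.46| = -0.2772.
Sum of numerator = -1.9306.
Denominator terms (r*|Q|): 3.28*|-0.71| = 2.3288; 1.31*|-0.46| = 0.6026.
2 * sum of denominator = 2 * 2.9314 = 5.8628.
dQ = --1.9306 / 5.8628 = 0.3293 m^3/s.

0.3293


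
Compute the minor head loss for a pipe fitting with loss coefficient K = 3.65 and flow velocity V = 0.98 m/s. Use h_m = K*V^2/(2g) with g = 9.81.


Minor loss formula: h_m = K * V^2/(2g).
V^2 = 0.98^2 = 0.9604.
V^2/(2g) = 0.9604 / 19.62 = 0.049 m.
h_m = 3.65 * 0.049 = 0.1787 m.

0.1787


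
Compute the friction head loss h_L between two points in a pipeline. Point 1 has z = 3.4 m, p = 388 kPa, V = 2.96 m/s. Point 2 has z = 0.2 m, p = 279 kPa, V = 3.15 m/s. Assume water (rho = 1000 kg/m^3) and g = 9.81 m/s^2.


Total head at each section: H = z + p/(rho*g) + V^2/(2g).
H1 = 3.4 + 388*1000/(1000*9.81) + 2.96^2/(2*9.81)
   = 3.4 + 39.551 + 0.4466
   = 43.398 m.
H2 = 0.2 + 279*1000/(1000*9.81) + 3.15^2/(2*9.81)
   = 0.2 + 28.44 + 0.5057
   = 29.146 m.
h_L = H1 - H2 = 43.398 - 29.146 = 14.252 m.

14.252


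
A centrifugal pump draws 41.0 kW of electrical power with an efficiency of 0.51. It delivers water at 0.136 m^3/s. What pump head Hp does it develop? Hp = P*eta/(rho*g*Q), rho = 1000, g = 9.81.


Pump head formula: Hp = P * eta / (rho * g * Q).
Numerator: P * eta = 41.0 * 1000 * 0.51 = 20910.0 W.
Denominator: rho * g * Q = 1000 * 9.81 * 0.136 = 1334.16.
Hp = 20910.0 / 1334.16 = 15.67 m.

15.67


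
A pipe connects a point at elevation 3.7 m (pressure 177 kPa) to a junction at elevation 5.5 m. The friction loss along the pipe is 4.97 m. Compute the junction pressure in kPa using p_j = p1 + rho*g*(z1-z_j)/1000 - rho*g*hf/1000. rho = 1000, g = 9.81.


Junction pressure: p_j = p1 + rho*g*(z1 - z_j)/1000 - rho*g*hf/1000.
Elevation term = 1000*9.81*(3.7 - 5.5)/1000 = -17.658 kPa.
Friction term = 1000*9.81*4.97/1000 = 48.756 kPa.
p_j = 177 + -17.658 - 48.756 = 110.59 kPa.

110.59


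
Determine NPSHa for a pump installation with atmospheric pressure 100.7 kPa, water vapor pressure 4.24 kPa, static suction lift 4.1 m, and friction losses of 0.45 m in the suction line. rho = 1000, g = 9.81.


NPSHa = p_atm/(rho*g) - z_s - hf_s - p_vap/(rho*g).
p_atm/(rho*g) = 100.7*1000 / (1000*9.81) = 10.265 m.
p_vap/(rho*g) = 4.24*1000 / (1000*9.81) = 0.432 m.
NPSHa = 10.265 - 4.1 - 0.45 - 0.432
      = 5.28 m.

5.28


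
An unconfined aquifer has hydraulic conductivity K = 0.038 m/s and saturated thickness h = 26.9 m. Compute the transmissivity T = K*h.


Transmissivity is defined as T = K * h.
T = 0.038 * 26.9
  = 1.0222 m^2/s.

1.0222


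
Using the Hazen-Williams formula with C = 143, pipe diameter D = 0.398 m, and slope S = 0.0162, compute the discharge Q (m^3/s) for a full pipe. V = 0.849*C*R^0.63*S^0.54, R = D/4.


For a full circular pipe, R = D/4 = 0.398/4 = 0.0995 m.
V = 0.849 * 143 * 0.0995^0.63 * 0.0162^0.54
  = 0.849 * 143 * 0.233684 * 0.107929
  = 3.062 m/s.
Pipe area A = pi*D^2/4 = pi*0.398^2/4 = 0.1244 m^2.
Q = A * V = 0.1244 * 3.062 = 0.3809 m^3/s.

0.3809


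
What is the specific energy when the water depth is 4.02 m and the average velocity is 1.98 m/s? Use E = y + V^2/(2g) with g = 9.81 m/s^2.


Specific energy E = y + V^2/(2g).
Velocity head = V^2/(2g) = 1.98^2 / (2*9.81) = 3.9204 / 19.62 = 0.1998 m.
E = 4.02 + 0.1998 = 4.2198 m.

4.2198


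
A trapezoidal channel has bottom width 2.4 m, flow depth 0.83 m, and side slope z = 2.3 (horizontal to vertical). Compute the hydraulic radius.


For a trapezoidal section with side slope z:
A = (b + z*y)*y = (2.4 + 2.3*0.83)*0.83 = 3.576 m^2.
P = b + 2*y*sqrt(1 + z^2) = 2.4 + 2*0.83*sqrt(1 + 2.3^2) = 6.563 m.
R = A/P = 3.576 / 6.563 = 0.5449 m.

0.5449


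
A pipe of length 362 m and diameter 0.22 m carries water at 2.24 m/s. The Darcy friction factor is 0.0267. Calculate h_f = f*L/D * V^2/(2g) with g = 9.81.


Darcy-Weisbach equation: h_f = f * (L/D) * V^2/(2g).
f * L/D = 0.0267 * 362/0.22 = 43.9336.
V^2/(2g) = 2.24^2 / (2*9.81) = 5.0176 / 19.62 = 0.2557 m.
h_f = 43.9336 * 0.2557 = 11.236 m.

11.236


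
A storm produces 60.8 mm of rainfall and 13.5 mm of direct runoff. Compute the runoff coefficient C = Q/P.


The runoff coefficient C = runoff depth / rainfall depth.
C = 13.5 / 60.8
  = 0.222.

0.222


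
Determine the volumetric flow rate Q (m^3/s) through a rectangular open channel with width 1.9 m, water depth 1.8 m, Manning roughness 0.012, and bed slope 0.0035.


For a rectangular channel, the cross-sectional area A = b * y = 1.9 * 1.8 = 3.42 m^2.
The wetted perimeter P = b + 2y = 1.9 + 2*1.8 = 5.5 m.
Hydraulic radius R = A/P = 3.42/5.5 = 0.6218 m.
Velocity V = (1/n)*R^(2/3)*S^(1/2) = (1/0.012)*0.6218^(2/3)*0.0035^(1/2) = 3.5917 m/s.
Discharge Q = A * V = 3.42 * 3.5917 = 12.283 m^3/s.

12.283


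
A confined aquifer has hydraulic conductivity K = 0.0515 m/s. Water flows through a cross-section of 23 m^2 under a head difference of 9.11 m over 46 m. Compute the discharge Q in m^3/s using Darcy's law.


Darcy's law: Q = K * A * i, where i = dh/L.
Hydraulic gradient i = 9.11 / 46 = 0.198043.
Q = 0.0515 * 23 * 0.198043
  = 0.2346 m^3/s.

0.2346


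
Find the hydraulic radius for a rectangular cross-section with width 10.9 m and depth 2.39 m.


For a rectangular section:
Flow area A = b * y = 10.9 * 2.39 = 26.05 m^2.
Wetted perimeter P = b + 2y = 10.9 + 2*2.39 = 15.68 m.
Hydraulic radius R = A/P = 26.05 / 15.68 = 1.6614 m.

1.6614


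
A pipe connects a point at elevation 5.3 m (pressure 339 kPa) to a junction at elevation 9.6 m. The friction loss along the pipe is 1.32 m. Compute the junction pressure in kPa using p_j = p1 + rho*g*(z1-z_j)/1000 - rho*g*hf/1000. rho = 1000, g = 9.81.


Junction pressure: p_j = p1 + rho*g*(z1 - z_j)/1000 - rho*g*hf/1000.
Elevation term = 1000*9.81*(5.3 - 9.6)/1000 = -42.183 kPa.
Friction term = 1000*9.81*1.32/1000 = 12.949 kPa.
p_j = 339 + -42.183 - 12.949 = 283.87 kPa.

283.87


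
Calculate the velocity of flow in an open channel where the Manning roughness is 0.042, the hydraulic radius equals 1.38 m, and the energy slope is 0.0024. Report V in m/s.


Manning's equation gives V = (1/n) * R^(2/3) * S^(1/2).
First, compute R^(2/3) = 1.38^(2/3) = 1.2395.
Next, S^(1/2) = 0.0024^(1/2) = 0.04899.
Then 1/n = 1/0.042 = 23.81.
V = 23.81 * 1.2395 * 0.04899 = 1.4458 m/s.

1.4458


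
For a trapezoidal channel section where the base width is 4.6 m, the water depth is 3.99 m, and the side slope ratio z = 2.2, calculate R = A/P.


For a trapezoidal section with side slope z:
A = (b + z*y)*y = (4.6 + 2.2*3.99)*3.99 = 53.378 m^2.
P = b + 2*y*sqrt(1 + z^2) = 4.6 + 2*3.99*sqrt(1 + 2.2^2) = 23.885 m.
R = A/P = 53.378 / 23.885 = 2.2348 m.

2.2348


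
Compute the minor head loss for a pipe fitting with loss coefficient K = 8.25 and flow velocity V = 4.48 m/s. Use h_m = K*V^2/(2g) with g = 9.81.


Minor loss formula: h_m = K * V^2/(2g).
V^2 = 4.48^2 = 20.0704.
V^2/(2g) = 20.0704 / 19.62 = 1.023 m.
h_m = 8.25 * 1.023 = 8.4394 m.

8.4394


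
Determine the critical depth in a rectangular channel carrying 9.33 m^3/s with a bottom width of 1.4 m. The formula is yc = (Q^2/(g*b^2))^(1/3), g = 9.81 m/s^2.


Using yc = (Q^2 / (g * b^2))^(1/3):
Q^2 = 9.33^2 = 87.05.
g * b^2 = 9.81 * 1.4^2 = 9.81 * 1.96 = 19.23.
Q^2 / (g*b^2) = 87.05 / 19.23 = 4.5268.
yc = 4.5268^(1/3) = 1.6543 m.

1.6543


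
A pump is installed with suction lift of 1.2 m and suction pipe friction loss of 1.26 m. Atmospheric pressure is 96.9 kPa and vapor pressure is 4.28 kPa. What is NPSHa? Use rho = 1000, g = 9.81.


NPSHa = p_atm/(rho*g) - z_s - hf_s - p_vap/(rho*g).
p_atm/(rho*g) = 96.9*1000 / (1000*9.81) = 9.878 m.
p_vap/(rho*g) = 4.28*1000 / (1000*9.81) = 0.436 m.
NPSHa = 9.878 - 1.2 - 1.26 - 0.436
      = 6.98 m.

6.98


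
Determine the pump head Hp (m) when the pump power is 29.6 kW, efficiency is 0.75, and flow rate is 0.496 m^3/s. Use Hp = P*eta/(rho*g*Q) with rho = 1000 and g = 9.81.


Pump head formula: Hp = P * eta / (rho * g * Q).
Numerator: P * eta = 29.6 * 1000 * 0.75 = 22200.0 W.
Denominator: rho * g * Q = 1000 * 9.81 * 0.496 = 4865.76.
Hp = 22200.0 / 4865.76 = 4.56 m.

4.56


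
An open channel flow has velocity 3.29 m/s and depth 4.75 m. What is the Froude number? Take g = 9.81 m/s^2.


The Froude number is defined as Fr = V / sqrt(g*y).
g*y = 9.81 * 4.75 = 46.5975.
sqrt(g*y) = sqrt(46.5975) = 6.8262.
Fr = 3.29 / 6.8262 = 0.482.

0.482


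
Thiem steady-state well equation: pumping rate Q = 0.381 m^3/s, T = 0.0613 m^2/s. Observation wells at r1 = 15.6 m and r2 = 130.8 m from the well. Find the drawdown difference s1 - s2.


Thiem equation: s1 - s2 = Q/(2*pi*T) * ln(r2/r1).
ln(r2/r1) = ln(130.8/15.6) = 2.1264.
Q/(2*pi*T) = 0.381 / (2*pi*0.0613) = 0.381 / 0.3852 = 0.9892.
s1 - s2 = 0.9892 * 2.1264 = 2.1034 m.

2.1034


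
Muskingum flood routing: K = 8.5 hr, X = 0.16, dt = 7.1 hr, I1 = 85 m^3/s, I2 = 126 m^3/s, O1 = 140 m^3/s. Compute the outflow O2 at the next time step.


Muskingum coefficients:
denom = 2*K*(1-X) + dt = 2*8.5*(1-0.16) + 7.1 = 21.38.
C0 = (dt - 2*K*X)/denom = (7.1 - 2*8.5*0.16)/21.38 = 0.2049.
C1 = (dt + 2*K*X)/denom = (7.1 + 2*8.5*0.16)/21.38 = 0.4593.
C2 = (2*K*(1-X) - dt)/denom = 0.3358.
O2 = C0*I2 + C1*I1 + C2*O1
   = 0.2049*126 + 0.4593*85 + 0.3358*140
   = 111.87 m^3/s.

111.87


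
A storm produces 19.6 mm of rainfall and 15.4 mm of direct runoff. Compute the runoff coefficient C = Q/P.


The runoff coefficient C = runoff depth / rainfall depth.
C = 15.4 / 19.6
  = 0.7857.

0.7857


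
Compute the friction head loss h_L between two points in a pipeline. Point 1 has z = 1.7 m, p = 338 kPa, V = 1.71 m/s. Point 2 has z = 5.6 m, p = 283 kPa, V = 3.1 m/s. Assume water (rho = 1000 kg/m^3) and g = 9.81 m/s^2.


Total head at each section: H = z + p/(rho*g) + V^2/(2g).
H1 = 1.7 + 338*1000/(1000*9.81) + 1.71^2/(2*9.81)
   = 1.7 + 34.455 + 0.149
   = 36.304 m.
H2 = 5.6 + 283*1000/(1000*9.81) + 3.1^2/(2*9.81)
   = 5.6 + 28.848 + 0.4898
   = 34.938 m.
h_L = H1 - H2 = 36.304 - 34.938 = 1.366 m.

1.366


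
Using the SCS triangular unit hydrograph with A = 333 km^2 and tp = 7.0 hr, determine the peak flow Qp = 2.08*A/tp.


SCS formula: Qp = 2.08 * A / tp.
Qp = 2.08 * 333 / 7.0
   = 692.64 / 7.0
   = 98.95 m^3/s per cm.

98.95


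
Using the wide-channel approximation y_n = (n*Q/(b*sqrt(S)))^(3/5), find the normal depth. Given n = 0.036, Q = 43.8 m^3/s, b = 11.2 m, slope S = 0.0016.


We use the wide-channel approximation y_n = (n*Q/(b*sqrt(S)))^(3/5).
sqrt(S) = sqrt(0.0016) = 0.04.
Numerator: n*Q = 0.036 * 43.8 = 1.5768.
Denominator: b*sqrt(S) = 11.2 * 0.04 = 0.448.
arg = 3.5196.
y_n = 3.5196^(3/5) = 2.1276 m.

2.1276


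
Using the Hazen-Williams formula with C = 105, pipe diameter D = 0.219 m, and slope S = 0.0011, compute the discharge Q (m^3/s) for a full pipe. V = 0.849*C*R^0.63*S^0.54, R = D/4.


For a full circular pipe, R = D/4 = 0.219/4 = 0.0548 m.
V = 0.849 * 105 * 0.0548^0.63 * 0.0011^0.54
  = 0.849 * 105 * 0.160392 * 0.025255
  = 0.3611 m/s.
Pipe area A = pi*D^2/4 = pi*0.219^2/4 = 0.0377 m^2.
Q = A * V = 0.0377 * 0.3611 = 0.0136 m^3/s.

0.0136


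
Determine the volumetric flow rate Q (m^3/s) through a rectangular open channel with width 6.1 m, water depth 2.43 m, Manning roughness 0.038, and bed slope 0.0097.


For a rectangular channel, the cross-sectional area A = b * y = 6.1 * 2.43 = 14.82 m^2.
The wetted perimeter P = b + 2y = 6.1 + 2*2.43 = 10.96 m.
Hydraulic radius R = A/P = 14.82/10.96 = 1.3525 m.
Velocity V = (1/n)*R^(2/3)*S^(1/2) = (1/0.038)*1.3525^(2/3)*0.0097^(1/2) = 3.1697 m/s.
Discharge Q = A * V = 14.82 * 3.1697 = 46.985 m^3/s.

46.985


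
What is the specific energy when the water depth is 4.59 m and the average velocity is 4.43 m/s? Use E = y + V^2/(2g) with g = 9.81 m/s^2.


Specific energy E = y + V^2/(2g).
Velocity head = V^2/(2g) = 4.43^2 / (2*9.81) = 19.6249 / 19.62 = 1.0002 m.
E = 4.59 + 1.0002 = 5.5902 m.

5.5902


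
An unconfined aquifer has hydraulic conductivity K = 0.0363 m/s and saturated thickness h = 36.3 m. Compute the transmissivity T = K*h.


Transmissivity is defined as T = K * h.
T = 0.0363 * 36.3
  = 1.3177 m^2/s.

1.3177


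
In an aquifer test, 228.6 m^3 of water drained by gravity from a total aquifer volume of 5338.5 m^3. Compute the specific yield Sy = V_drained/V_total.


Specific yield Sy = Volume drained / Total volume.
Sy = 228.6 / 5338.5
   = 0.0428.

0.0428


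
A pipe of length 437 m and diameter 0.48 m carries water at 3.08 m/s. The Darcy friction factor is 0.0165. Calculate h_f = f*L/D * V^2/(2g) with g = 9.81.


Darcy-Weisbach equation: h_f = f * (L/D) * V^2/(2g).
f * L/D = 0.0165 * 437/0.48 = 15.0219.
V^2/(2g) = 3.08^2 / (2*9.81) = 9.4864 / 19.62 = 0.4835 m.
h_f = 15.0219 * 0.4835 = 7.263 m.

7.263


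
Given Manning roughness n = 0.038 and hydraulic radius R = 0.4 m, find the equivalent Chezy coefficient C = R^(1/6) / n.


The Chezy coefficient relates to Manning's n through C = R^(1/6) / n.
R^(1/6) = 0.4^(1/6) = 0.858374.
C = 0.858374 / 0.038 = 22.59 m^(1/2)/s.

22.59


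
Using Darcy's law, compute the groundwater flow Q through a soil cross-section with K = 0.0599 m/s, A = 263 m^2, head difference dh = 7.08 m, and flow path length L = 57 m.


Darcy's law: Q = K * A * i, where i = dh/L.
Hydraulic gradient i = 7.08 / 57 = 0.124211.
Q = 0.0599 * 263 * 0.124211
  = 1.9568 m^3/s.

1.9568


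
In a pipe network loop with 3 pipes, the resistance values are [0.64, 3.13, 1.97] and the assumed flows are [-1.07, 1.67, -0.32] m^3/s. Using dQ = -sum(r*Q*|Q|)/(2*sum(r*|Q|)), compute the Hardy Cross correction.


Numerator terms (r*Q*|Q|): 0.64*-1.07*|-1.07| = -0.7327; 3.13*1.67*|1.67| = 8.7293; 1.97*-0.32*|-0.32| = -0.2017.
Sum of numerator = 7.7948.
Denominator terms (r*|Q|): 0.64*|-1.07| = 0.6848; 3.13*|1.67| = 5.2271; 1.97*|-0.32| = 0.6304.
2 * sum of denominator = 2 * 6.5423 = 13.0846.
dQ = -7.7948 / 13.0846 = -0.5957 m^3/s.

-0.5957


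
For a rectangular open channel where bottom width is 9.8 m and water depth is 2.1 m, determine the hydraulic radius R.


For a rectangular section:
Flow area A = b * y = 9.8 * 2.1 = 20.58 m^2.
Wetted perimeter P = b + 2y = 9.8 + 2*2.1 = 14.0 m.
Hydraulic radius R = A/P = 20.58 / 14.0 = 1.47 m.

1.47


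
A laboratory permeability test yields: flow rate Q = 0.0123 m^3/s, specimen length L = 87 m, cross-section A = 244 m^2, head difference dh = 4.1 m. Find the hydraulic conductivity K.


From K = Q*L / (A*dh):
Numerator: Q*L = 0.0123 * 87 = 1.0701.
Denominator: A*dh = 244 * 4.1 = 1000.4.
K = 1.0701 / 1000.4 = 0.00107 m/s.

0.00107


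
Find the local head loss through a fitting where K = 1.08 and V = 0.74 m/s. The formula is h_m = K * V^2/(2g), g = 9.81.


Minor loss formula: h_m = K * V^2/(2g).
V^2 = 0.74^2 = 0.5476.
V^2/(2g) = 0.5476 / 19.62 = 0.0279 m.
h_m = 1.08 * 0.0279 = 0.0301 m.

0.0301


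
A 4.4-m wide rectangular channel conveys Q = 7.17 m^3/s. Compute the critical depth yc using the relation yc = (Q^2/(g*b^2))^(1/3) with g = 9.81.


Using yc = (Q^2 / (g * b^2))^(1/3):
Q^2 = 7.17^2 = 51.41.
g * b^2 = 9.81 * 4.4^2 = 9.81 * 19.36 = 189.92.
Q^2 / (g*b^2) = 51.41 / 189.92 = 0.2707.
yc = 0.2707^(1/3) = 0.6469 m.

0.6469


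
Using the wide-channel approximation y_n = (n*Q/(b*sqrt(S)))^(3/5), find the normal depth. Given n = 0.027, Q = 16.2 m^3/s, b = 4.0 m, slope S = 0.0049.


We use the wide-channel approximation y_n = (n*Q/(b*sqrt(S)))^(3/5).
sqrt(S) = sqrt(0.0049) = 0.07.
Numerator: n*Q = 0.027 * 16.2 = 0.4374.
Denominator: b*sqrt(S) = 4.0 * 0.07 = 0.28.
arg = 1.5621.
y_n = 1.5621^(3/5) = 1.3069 m.

1.3069


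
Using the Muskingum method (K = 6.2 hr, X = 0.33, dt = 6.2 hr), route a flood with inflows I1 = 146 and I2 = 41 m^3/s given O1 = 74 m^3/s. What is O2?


Muskingum coefficients:
denom = 2*K*(1-X) + dt = 2*6.2*(1-0.33) + 6.2 = 14.508.
C0 = (dt - 2*K*X)/denom = (6.2 - 2*6.2*0.33)/14.508 = 0.1453.
C1 = (dt + 2*K*X)/denom = (6.2 + 2*6.2*0.33)/14.508 = 0.7094.
C2 = (2*K*(1-X) - dt)/denom = 0.1453.
O2 = C0*I2 + C1*I1 + C2*O1
   = 0.1453*41 + 0.7094*146 + 0.1453*74
   = 120.28 m^3/s.

120.28


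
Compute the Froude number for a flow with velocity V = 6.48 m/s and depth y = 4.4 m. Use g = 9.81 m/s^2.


The Froude number is defined as Fr = V / sqrt(g*y).
g*y = 9.81 * 4.4 = 43.164.
sqrt(g*y) = sqrt(43.164) = 6.5699.
Fr = 6.48 / 6.5699 = 0.9863.

0.9863


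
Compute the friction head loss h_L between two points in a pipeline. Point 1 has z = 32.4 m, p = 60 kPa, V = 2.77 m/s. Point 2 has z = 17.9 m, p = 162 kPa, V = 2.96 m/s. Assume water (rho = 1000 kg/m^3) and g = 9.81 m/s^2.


Total head at each section: H = z + p/(rho*g) + V^2/(2g).
H1 = 32.4 + 60*1000/(1000*9.81) + 2.77^2/(2*9.81)
   = 32.4 + 6.116 + 0.3911
   = 38.907 m.
H2 = 17.9 + 162*1000/(1000*9.81) + 2.96^2/(2*9.81)
   = 17.9 + 16.514 + 0.4466
   = 34.86 m.
h_L = H1 - H2 = 38.907 - 34.86 = 4.047 m.

4.047


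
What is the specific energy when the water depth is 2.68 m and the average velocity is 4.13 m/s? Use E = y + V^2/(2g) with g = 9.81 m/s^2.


Specific energy E = y + V^2/(2g).
Velocity head = V^2/(2g) = 4.13^2 / (2*9.81) = 17.0569 / 19.62 = 0.8694 m.
E = 2.68 + 0.8694 = 3.5494 m.

3.5494


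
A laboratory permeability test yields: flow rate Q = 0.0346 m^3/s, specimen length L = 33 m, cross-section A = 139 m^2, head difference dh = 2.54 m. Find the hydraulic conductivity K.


From K = Q*L / (A*dh):
Numerator: Q*L = 0.0346 * 33 = 1.1418.
Denominator: A*dh = 139 * 2.54 = 353.06.
K = 1.1418 / 353.06 = 0.003234 m/s.

0.003234


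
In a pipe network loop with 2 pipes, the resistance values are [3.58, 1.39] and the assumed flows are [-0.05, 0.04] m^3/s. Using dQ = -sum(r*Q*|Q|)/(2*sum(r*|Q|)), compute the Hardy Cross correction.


Numerator terms (r*Q*|Q|): 3.58*-0.05*|-0.05| = -0.009; 1.39*0.04*|0.04| = 0.0022.
Sum of numerator = -0.0067.
Denominator terms (r*|Q|): 3.58*|-0.05| = 0.179; 1.39*|0.04| = 0.0556.
2 * sum of denominator = 2 * 0.2346 = 0.4692.
dQ = --0.0067 / 0.4692 = 0.0143 m^3/s.

0.0143


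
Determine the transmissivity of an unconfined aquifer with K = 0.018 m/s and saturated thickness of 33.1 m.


Transmissivity is defined as T = K * h.
T = 0.018 * 33.1
  = 0.5958 m^2/s.

0.5958


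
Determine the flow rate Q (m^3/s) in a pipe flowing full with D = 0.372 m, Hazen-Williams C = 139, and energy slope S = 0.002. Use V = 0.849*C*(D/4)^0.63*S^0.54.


For a full circular pipe, R = D/4 = 0.372/4 = 0.093 m.
V = 0.849 * 139 * 0.093^0.63 * 0.002^0.54
  = 0.849 * 139 * 0.223946 * 0.034878
  = 0.9218 m/s.
Pipe area A = pi*D^2/4 = pi*0.372^2/4 = 0.1087 m^2.
Q = A * V = 0.1087 * 0.9218 = 0.1002 m^3/s.

0.1002


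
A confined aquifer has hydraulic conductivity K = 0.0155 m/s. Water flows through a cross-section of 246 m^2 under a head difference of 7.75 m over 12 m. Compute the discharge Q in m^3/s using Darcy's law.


Darcy's law: Q = K * A * i, where i = dh/L.
Hydraulic gradient i = 7.75 / 12 = 0.645833.
Q = 0.0155 * 246 * 0.645833
  = 2.4626 m^3/s.

2.4626


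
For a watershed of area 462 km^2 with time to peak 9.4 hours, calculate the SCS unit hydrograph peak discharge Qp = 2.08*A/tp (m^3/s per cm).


SCS formula: Qp = 2.08 * A / tp.
Qp = 2.08 * 462 / 9.4
   = 960.96 / 9.4
   = 102.23 m^3/s per cm.

102.23


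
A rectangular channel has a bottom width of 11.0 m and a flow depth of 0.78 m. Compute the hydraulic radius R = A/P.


For a rectangular section:
Flow area A = b * y = 11.0 * 0.78 = 8.58 m^2.
Wetted perimeter P = b + 2y = 11.0 + 2*0.78 = 12.56 m.
Hydraulic radius R = A/P = 8.58 / 12.56 = 0.6831 m.

0.6831


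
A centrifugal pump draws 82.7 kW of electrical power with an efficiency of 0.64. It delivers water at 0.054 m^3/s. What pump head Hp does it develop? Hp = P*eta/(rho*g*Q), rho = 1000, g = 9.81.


Pump head formula: Hp = P * eta / (rho * g * Q).
Numerator: P * eta = 82.7 * 1000 * 0.64 = 52928.0 W.
Denominator: rho * g * Q = 1000 * 9.81 * 0.054 = 529.74.
Hp = 52928.0 / 529.74 = 99.91 m.

99.91


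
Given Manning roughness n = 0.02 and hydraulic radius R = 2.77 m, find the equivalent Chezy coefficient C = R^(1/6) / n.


The Chezy coefficient relates to Manning's n through C = R^(1/6) / n.
R^(1/6) = 2.77^(1/6) = 1.185077.
C = 1.185077 / 0.02 = 59.25 m^(1/2)/s.

59.25


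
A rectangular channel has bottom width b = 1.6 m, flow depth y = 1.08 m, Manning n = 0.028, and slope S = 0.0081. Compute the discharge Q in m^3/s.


For a rectangular channel, the cross-sectional area A = b * y = 1.6 * 1.08 = 1.73 m^2.
The wetted perimeter P = b + 2y = 1.6 + 2*1.08 = 3.76 m.
Hydraulic radius R = A/P = 1.73/3.76 = 0.4596 m.
Velocity V = (1/n)*R^(2/3)*S^(1/2) = (1/0.028)*0.4596^(2/3)*0.0081^(1/2) = 1.9142 m/s.
Discharge Q = A * V = 1.73 * 1.9142 = 3.308 m^3/s.

3.308


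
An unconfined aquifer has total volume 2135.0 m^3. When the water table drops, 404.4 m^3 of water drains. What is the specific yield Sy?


Specific yield Sy = Volume drained / Total volume.
Sy = 404.4 / 2135.0
   = 0.1894.

0.1894


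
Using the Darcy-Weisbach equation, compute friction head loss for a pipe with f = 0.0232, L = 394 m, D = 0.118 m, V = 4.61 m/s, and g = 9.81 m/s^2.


Darcy-Weisbach equation: h_f = f * (L/D) * V^2/(2g).
f * L/D = 0.0232 * 394/0.118 = 77.4644.
V^2/(2g) = 4.61^2 / (2*9.81) = 21.2521 / 19.62 = 1.0832 m.
h_f = 77.4644 * 1.0832 = 83.908 m.

83.908


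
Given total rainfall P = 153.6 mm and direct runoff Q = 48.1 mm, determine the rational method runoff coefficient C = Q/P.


The runoff coefficient C = runoff depth / rainfall depth.
C = 48.1 / 153.6
  = 0.3132.

0.3132


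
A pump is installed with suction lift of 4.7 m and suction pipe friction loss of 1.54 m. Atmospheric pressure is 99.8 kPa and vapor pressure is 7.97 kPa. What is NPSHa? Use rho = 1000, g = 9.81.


NPSHa = p_atm/(rho*g) - z_s - hf_s - p_vap/(rho*g).
p_atm/(rho*g) = 99.8*1000 / (1000*9.81) = 10.173 m.
p_vap/(rho*g) = 7.97*1000 / (1000*9.81) = 0.812 m.
NPSHa = 10.173 - 4.7 - 1.54 - 0.812
      = 3.12 m.

3.12


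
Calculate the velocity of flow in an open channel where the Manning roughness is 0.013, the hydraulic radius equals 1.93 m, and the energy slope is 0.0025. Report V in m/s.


Manning's equation gives V = (1/n) * R^(2/3) * S^(1/2).
First, compute R^(2/3) = 1.93^(2/3) = 1.5501.
Next, S^(1/2) = 0.0025^(1/2) = 0.05.
Then 1/n = 1/0.013 = 76.92.
V = 76.92 * 1.5501 * 0.05 = 5.9621 m/s.

5.9621


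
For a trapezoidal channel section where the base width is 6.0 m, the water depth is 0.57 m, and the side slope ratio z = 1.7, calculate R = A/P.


For a trapezoidal section with side slope z:
A = (b + z*y)*y = (6.0 + 1.7*0.57)*0.57 = 3.972 m^2.
P = b + 2*y*sqrt(1 + z^2) = 6.0 + 2*0.57*sqrt(1 + 1.7^2) = 8.248 m.
R = A/P = 3.972 / 8.248 = 0.4816 m.

0.4816


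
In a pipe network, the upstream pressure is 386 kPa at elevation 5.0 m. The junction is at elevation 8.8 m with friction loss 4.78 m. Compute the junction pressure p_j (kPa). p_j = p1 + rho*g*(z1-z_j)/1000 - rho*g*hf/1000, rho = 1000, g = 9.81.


Junction pressure: p_j = p1 + rho*g*(z1 - z_j)/1000 - rho*g*hf/1000.
Elevation term = 1000*9.81*(5.0 - 8.8)/1000 = -37.278 kPa.
Friction term = 1000*9.81*4.78/1000 = 46.892 kPa.
p_j = 386 + -37.278 - 46.892 = 301.83 kPa.

301.83


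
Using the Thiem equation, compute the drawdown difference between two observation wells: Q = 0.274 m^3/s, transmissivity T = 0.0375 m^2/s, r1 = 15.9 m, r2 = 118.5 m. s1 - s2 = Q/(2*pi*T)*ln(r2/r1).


Thiem equation: s1 - s2 = Q/(2*pi*T) * ln(r2/r1).
ln(r2/r1) = ln(118.5/15.9) = 2.0086.
Q/(2*pi*T) = 0.274 / (2*pi*0.0375) = 0.274 / 0.2356 = 1.1629.
s1 - s2 = 1.1629 * 2.0086 = 2.3358 m.

2.3358


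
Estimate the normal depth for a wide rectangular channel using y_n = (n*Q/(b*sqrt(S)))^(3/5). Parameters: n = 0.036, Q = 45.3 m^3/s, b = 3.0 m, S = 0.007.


We use the wide-channel approximation y_n = (n*Q/(b*sqrt(S)))^(3/5).
sqrt(S) = sqrt(0.007) = 0.083666.
Numerator: n*Q = 0.036 * 45.3 = 1.6308.
Denominator: b*sqrt(S) = 3.0 * 0.083666 = 0.250998.
arg = 6.4973.
y_n = 6.4973^(3/5) = 3.0735 m.

3.0735


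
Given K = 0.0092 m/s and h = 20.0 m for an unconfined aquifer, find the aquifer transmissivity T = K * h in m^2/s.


Transmissivity is defined as T = K * h.
T = 0.0092 * 20.0
  = 0.184 m^2/s.

0.184


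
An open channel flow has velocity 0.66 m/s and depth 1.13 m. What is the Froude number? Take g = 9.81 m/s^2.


The Froude number is defined as Fr = V / sqrt(g*y).
g*y = 9.81 * 1.13 = 11.0853.
sqrt(g*y) = sqrt(11.0853) = 3.3295.
Fr = 0.66 / 3.3295 = 0.1982.

0.1982


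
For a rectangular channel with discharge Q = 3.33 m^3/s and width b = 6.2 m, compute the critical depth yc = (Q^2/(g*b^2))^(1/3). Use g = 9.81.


Using yc = (Q^2 / (g * b^2))^(1/3):
Q^2 = 3.33^2 = 11.09.
g * b^2 = 9.81 * 6.2^2 = 9.81 * 38.44 = 377.1.
Q^2 / (g*b^2) = 11.09 / 377.1 = 0.0294.
yc = 0.0294^(1/3) = 0.3087 m.

0.3087


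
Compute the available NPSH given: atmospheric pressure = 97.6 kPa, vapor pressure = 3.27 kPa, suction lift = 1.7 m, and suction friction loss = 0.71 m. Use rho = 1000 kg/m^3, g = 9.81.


NPSHa = p_atm/(rho*g) - z_s - hf_s - p_vap/(rho*g).
p_atm/(rho*g) = 97.6*1000 / (1000*9.81) = 9.949 m.
p_vap/(rho*g) = 3.27*1000 / (1000*9.81) = 0.333 m.
NPSHa = 9.949 - 1.7 - 0.71 - 0.333
      = 7.21 m.

7.21


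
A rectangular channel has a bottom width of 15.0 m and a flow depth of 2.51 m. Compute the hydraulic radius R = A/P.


For a rectangular section:
Flow area A = b * y = 15.0 * 2.51 = 37.65 m^2.
Wetted perimeter P = b + 2y = 15.0 + 2*2.51 = 20.02 m.
Hydraulic radius R = A/P = 37.65 / 20.02 = 1.8806 m.

1.8806


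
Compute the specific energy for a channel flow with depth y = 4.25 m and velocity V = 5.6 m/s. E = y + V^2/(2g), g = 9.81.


Specific energy E = y + V^2/(2g).
Velocity head = V^2/(2g) = 5.6^2 / (2*9.81) = 31.36 / 19.62 = 1.5984 m.
E = 4.25 + 1.5984 = 5.8484 m.

5.8484


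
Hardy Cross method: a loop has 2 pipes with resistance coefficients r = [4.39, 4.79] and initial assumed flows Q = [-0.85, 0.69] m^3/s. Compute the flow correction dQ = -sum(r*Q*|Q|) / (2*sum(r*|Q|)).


Numerator terms (r*Q*|Q|): 4.39*-0.85*|-0.85| = -3.1718; 4.79*0.69*|0.69| = 2.2805.
Sum of numerator = -0.8913.
Denominator terms (r*|Q|): 4.39*|-0.85| = 3.7315; 4.79*|0.69| = 3.3051.
2 * sum of denominator = 2 * 7.0366 = 14.0732.
dQ = --0.8913 / 14.0732 = 0.0633 m^3/s.

0.0633


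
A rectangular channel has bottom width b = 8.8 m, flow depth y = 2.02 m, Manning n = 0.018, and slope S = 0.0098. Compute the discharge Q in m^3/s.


For a rectangular channel, the cross-sectional area A = b * y = 8.8 * 2.02 = 17.78 m^2.
The wetted perimeter P = b + 2y = 8.8 + 2*2.02 = 12.84 m.
Hydraulic radius R = A/P = 17.78/12.84 = 1.3844 m.
Velocity V = (1/n)*R^(2/3)*S^(1/2) = (1/0.018)*1.3844^(2/3)*0.0098^(1/2) = 6.8316 m/s.
Discharge Q = A * V = 17.78 * 6.8316 = 121.438 m^3/s.

121.438


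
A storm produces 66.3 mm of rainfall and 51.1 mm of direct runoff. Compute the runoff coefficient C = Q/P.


The runoff coefficient C = runoff depth / rainfall depth.
C = 51.1 / 66.3
  = 0.7707.

0.7707


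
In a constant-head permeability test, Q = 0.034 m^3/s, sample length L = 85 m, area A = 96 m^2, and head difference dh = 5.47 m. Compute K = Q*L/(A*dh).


From K = Q*L / (A*dh):
Numerator: Q*L = 0.034 * 85 = 2.89.
Denominator: A*dh = 96 * 5.47 = 525.12.
K = 2.89 / 525.12 = 0.005504 m/s.

0.005504


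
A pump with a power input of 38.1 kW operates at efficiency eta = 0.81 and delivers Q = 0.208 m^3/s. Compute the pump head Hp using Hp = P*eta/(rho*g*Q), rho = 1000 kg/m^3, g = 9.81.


Pump head formula: Hp = P * eta / (rho * g * Q).
Numerator: P * eta = 38.1 * 1000 * 0.81 = 30861.0 W.
Denominator: rho * g * Q = 1000 * 9.81 * 0.208 = 2040.48.
Hp = 30861.0 / 2040.48 = 15.12 m.

15.12


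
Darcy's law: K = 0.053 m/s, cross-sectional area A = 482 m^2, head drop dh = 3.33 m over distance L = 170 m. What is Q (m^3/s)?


Darcy's law: Q = K * A * i, where i = dh/L.
Hydraulic gradient i = 3.33 / 170 = 0.019588.
Q = 0.053 * 482 * 0.019588
  = 0.5004 m^3/s.

0.5004


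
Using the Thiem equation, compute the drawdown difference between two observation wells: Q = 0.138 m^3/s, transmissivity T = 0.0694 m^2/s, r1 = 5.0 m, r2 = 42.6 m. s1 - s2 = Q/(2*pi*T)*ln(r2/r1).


Thiem equation: s1 - s2 = Q/(2*pi*T) * ln(r2/r1).
ln(r2/r1) = ln(42.6/5.0) = 2.1424.
Q/(2*pi*T) = 0.138 / (2*pi*0.0694) = 0.138 / 0.4361 = 0.3165.
s1 - s2 = 0.3165 * 2.1424 = 0.678 m.

0.678


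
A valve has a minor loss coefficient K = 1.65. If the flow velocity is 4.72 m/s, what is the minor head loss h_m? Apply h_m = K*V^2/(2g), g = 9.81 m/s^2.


Minor loss formula: h_m = K * V^2/(2g).
V^2 = 4.72^2 = 22.2784.
V^2/(2g) = 22.2784 / 19.62 = 1.1355 m.
h_m = 1.65 * 1.1355 = 1.8736 m.

1.8736


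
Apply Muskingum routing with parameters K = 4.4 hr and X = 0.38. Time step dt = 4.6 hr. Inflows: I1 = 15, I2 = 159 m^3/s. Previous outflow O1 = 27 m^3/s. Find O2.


Muskingum coefficients:
denom = 2*K*(1-X) + dt = 2*4.4*(1-0.38) + 4.6 = 10.056.
C0 = (dt - 2*K*X)/denom = (4.6 - 2*4.4*0.38)/10.056 = 0.1249.
C1 = (dt + 2*K*X)/denom = (4.6 + 2*4.4*0.38)/10.056 = 0.79.
C2 = (2*K*(1-X) - dt)/denom = 0.0851.
O2 = C0*I2 + C1*I1 + C2*O1
   = 0.1249*159 + 0.79*15 + 0.0851*27
   = 34.01 m^3/s.

34.01


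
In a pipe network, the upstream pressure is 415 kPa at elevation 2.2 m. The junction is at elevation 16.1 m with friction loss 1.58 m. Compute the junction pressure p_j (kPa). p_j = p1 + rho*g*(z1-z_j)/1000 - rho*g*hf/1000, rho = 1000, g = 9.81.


Junction pressure: p_j = p1 + rho*g*(z1 - z_j)/1000 - rho*g*hf/1000.
Elevation term = 1000*9.81*(2.2 - 16.1)/1000 = -136.359 kPa.
Friction term = 1000*9.81*1.58/1000 = 15.5 kPa.
p_j = 415 + -136.359 - 15.5 = 263.14 kPa.

263.14


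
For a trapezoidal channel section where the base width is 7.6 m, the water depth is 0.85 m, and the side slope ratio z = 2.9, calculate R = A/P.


For a trapezoidal section with side slope z:
A = (b + z*y)*y = (7.6 + 2.9*0.85)*0.85 = 8.555 m^2.
P = b + 2*y*sqrt(1 + z^2) = 7.6 + 2*0.85*sqrt(1 + 2.9^2) = 12.815 m.
R = A/P = 8.555 / 12.815 = 0.6676 m.

0.6676


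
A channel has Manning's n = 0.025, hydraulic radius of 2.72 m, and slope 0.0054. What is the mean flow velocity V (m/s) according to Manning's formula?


Manning's equation gives V = (1/n) * R^(2/3) * S^(1/2).
First, compute R^(2/3) = 2.72^(2/3) = 1.9486.
Next, S^(1/2) = 0.0054^(1/2) = 0.073485.
Then 1/n = 1/0.025 = 40.0.
V = 40.0 * 1.9486 * 0.073485 = 5.7276 m/s.

5.7276


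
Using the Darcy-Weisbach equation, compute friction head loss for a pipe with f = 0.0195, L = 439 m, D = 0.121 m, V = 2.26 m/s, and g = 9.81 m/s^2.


Darcy-Weisbach equation: h_f = f * (L/D) * V^2/(2g).
f * L/D = 0.0195 * 439/0.121 = 70.7479.
V^2/(2g) = 2.26^2 / (2*9.81) = 5.1076 / 19.62 = 0.2603 m.
h_f = 70.7479 * 0.2603 = 18.418 m.

18.418


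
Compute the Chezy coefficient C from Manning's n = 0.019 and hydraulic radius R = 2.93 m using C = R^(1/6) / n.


The Chezy coefficient relates to Manning's n through C = R^(1/6) / n.
R^(1/6) = 2.93^(1/6) = 1.196221.
C = 1.196221 / 0.019 = 62.96 m^(1/2)/s.

62.96


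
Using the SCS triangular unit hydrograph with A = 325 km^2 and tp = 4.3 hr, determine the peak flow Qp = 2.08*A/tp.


SCS formula: Qp = 2.08 * A / tp.
Qp = 2.08 * 325 / 4.3
   = 676.0 / 4.3
   = 157.21 m^3/s per cm.

157.21


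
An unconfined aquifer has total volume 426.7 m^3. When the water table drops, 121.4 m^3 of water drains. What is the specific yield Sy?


Specific yield Sy = Volume drained / Total volume.
Sy = 121.4 / 426.7
   = 0.2845.

0.2845


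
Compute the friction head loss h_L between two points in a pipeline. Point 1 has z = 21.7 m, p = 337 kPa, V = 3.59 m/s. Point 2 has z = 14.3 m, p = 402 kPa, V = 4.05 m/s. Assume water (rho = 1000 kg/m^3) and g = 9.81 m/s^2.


Total head at each section: H = z + p/(rho*g) + V^2/(2g).
H1 = 21.7 + 337*1000/(1000*9.81) + 3.59^2/(2*9.81)
   = 21.7 + 34.353 + 0.6569
   = 56.71 m.
H2 = 14.3 + 402*1000/(1000*9.81) + 4.05^2/(2*9.81)
   = 14.3 + 40.979 + 0.836
   = 56.115 m.
h_L = H1 - H2 = 56.71 - 56.115 = 0.595 m.

0.595


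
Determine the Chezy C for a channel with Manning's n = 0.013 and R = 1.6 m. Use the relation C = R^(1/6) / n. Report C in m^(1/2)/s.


The Chezy coefficient relates to Manning's n through C = R^(1/6) / n.
R^(1/6) = 1.6^(1/6) = 1.081484.
C = 1.081484 / 0.013 = 83.19 m^(1/2)/s.

83.19


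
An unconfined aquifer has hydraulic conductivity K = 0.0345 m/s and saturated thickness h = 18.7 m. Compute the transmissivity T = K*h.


Transmissivity is defined as T = K * h.
T = 0.0345 * 18.7
  = 0.6452 m^2/s.

0.6452


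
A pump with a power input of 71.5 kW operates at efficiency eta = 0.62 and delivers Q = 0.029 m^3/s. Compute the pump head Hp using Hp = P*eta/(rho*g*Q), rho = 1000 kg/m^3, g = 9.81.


Pump head formula: Hp = P * eta / (rho * g * Q).
Numerator: P * eta = 71.5 * 1000 * 0.62 = 44330.0 W.
Denominator: rho * g * Q = 1000 * 9.81 * 0.029 = 284.49.
Hp = 44330.0 / 284.49 = 155.82 m.

155.82


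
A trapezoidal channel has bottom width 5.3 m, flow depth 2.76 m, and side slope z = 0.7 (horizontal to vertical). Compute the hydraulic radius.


For a trapezoidal section with side slope z:
A = (b + z*y)*y = (5.3 + 0.7*2.76)*2.76 = 19.96 m^2.
P = b + 2*y*sqrt(1 + z^2) = 5.3 + 2*2.76*sqrt(1 + 0.7^2) = 12.038 m.
R = A/P = 19.96 / 12.038 = 1.6581 m.

1.6581


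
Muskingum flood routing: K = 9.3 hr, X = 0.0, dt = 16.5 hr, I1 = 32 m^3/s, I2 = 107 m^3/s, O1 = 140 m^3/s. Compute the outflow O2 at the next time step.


Muskingum coefficients:
denom = 2*K*(1-X) + dt = 2*9.3*(1-0.0) + 16.5 = 35.1.
C0 = (dt - 2*K*X)/denom = (16.5 - 2*9.3*0.0)/35.1 = 0.4701.
C1 = (dt + 2*K*X)/denom = (16.5 + 2*9.3*0.0)/35.1 = 0.4701.
C2 = (2*K*(1-X) - dt)/denom = 0.0598.
O2 = C0*I2 + C1*I1 + C2*O1
   = 0.4701*107 + 0.4701*32 + 0.0598*140
   = 73.72 m^3/s.

73.72


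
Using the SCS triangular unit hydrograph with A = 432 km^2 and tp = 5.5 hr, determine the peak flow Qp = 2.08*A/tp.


SCS formula: Qp = 2.08 * A / tp.
Qp = 2.08 * 432 / 5.5
   = 898.56 / 5.5
   = 163.37 m^3/s per cm.

163.37


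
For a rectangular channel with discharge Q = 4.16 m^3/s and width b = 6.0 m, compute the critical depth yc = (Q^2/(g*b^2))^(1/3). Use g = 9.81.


Using yc = (Q^2 / (g * b^2))^(1/3):
Q^2 = 4.16^2 = 17.31.
g * b^2 = 9.81 * 6.0^2 = 9.81 * 36.0 = 353.16.
Q^2 / (g*b^2) = 17.31 / 353.16 = 0.049.
yc = 0.049^(1/3) = 0.3659 m.

0.3659


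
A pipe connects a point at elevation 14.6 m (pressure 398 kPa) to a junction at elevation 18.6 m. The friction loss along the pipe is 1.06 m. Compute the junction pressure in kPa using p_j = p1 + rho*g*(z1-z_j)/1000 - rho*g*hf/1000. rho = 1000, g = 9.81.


Junction pressure: p_j = p1 + rho*g*(z1 - z_j)/1000 - rho*g*hf/1000.
Elevation term = 1000*9.81*(14.6 - 18.6)/1000 = -39.24 kPa.
Friction term = 1000*9.81*1.06/1000 = 10.399 kPa.
p_j = 398 + -39.24 - 10.399 = 348.36 kPa.

348.36


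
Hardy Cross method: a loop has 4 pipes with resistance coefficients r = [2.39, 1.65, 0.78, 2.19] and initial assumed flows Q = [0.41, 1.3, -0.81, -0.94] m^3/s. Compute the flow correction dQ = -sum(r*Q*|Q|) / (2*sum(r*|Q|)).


Numerator terms (r*Q*|Q|): 2.39*0.41*|0.41| = 0.4018; 1.65*1.3*|1.3| = 2.7885; 0.78*-0.81*|-0.81| = -0.5118; 2.19*-0.94*|-0.94| = -1.9351.
Sum of numerator = 0.7434.
Denominator terms (r*|Q|): 2.39*|0.41| = 0.9799; 1.65*|1.3| = 2.145; 0.78*|-0.81| = 0.6318; 2.19*|-0.94| = 2.0586.
2 * sum of denominator = 2 * 5.8153 = 11.6306.
dQ = -0.7434 / 11.6306 = -0.0639 m^3/s.

-0.0639


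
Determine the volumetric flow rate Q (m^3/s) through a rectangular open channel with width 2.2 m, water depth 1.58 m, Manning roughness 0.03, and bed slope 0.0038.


For a rectangular channel, the cross-sectional area A = b * y = 2.2 * 1.58 = 3.48 m^2.
The wetted perimeter P = b + 2y = 2.2 + 2*1.58 = 5.36 m.
Hydraulic radius R = A/P = 3.48/5.36 = 0.6485 m.
Velocity V = (1/n)*R^(2/3)*S^(1/2) = (1/0.03)*0.6485^(2/3)*0.0038^(1/2) = 1.5395 m/s.
Discharge Q = A * V = 3.48 * 1.5395 = 5.351 m^3/s.

5.351


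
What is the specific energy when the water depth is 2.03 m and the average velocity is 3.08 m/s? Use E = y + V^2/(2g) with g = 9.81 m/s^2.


Specific energy E = y + V^2/(2g).
Velocity head = V^2/(2g) = 3.08^2 / (2*9.81) = 9.4864 / 19.62 = 0.4835 m.
E = 2.03 + 0.4835 = 2.5135 m.

2.5135


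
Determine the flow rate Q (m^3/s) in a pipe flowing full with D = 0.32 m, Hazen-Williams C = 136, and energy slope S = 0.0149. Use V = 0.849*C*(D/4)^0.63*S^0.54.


For a full circular pipe, R = D/4 = 0.32/4 = 0.08 m.
V = 0.849 * 136 * 0.08^0.63 * 0.0149^0.54
  = 0.849 * 136 * 0.203679 * 0.103162
  = 2.4261 m/s.
Pipe area A = pi*D^2/4 = pi*0.32^2/4 = 0.0804 m^2.
Q = A * V = 0.0804 * 2.4261 = 0.1951 m^3/s.

0.1951


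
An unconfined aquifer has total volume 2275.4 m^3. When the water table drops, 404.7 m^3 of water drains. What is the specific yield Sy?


Specific yield Sy = Volume drained / Total volume.
Sy = 404.7 / 2275.4
   = 0.1779.

0.1779


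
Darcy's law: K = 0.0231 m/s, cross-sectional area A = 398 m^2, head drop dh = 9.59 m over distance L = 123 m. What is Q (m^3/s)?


Darcy's law: Q = K * A * i, where i = dh/L.
Hydraulic gradient i = 9.59 / 123 = 0.077967.
Q = 0.0231 * 398 * 0.077967
  = 0.7168 m^3/s.

0.7168


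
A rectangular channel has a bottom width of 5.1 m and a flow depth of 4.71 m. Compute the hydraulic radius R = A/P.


For a rectangular section:
Flow area A = b * y = 5.1 * 4.71 = 24.02 m^2.
Wetted perimeter P = b + 2y = 5.1 + 2*4.71 = 14.52 m.
Hydraulic radius R = A/P = 24.02 / 14.52 = 1.6543 m.

1.6543


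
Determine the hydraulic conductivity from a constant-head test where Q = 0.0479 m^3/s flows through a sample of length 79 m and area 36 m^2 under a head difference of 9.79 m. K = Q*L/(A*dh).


From K = Q*L / (A*dh):
Numerator: Q*L = 0.0479 * 79 = 3.7841.
Denominator: A*dh = 36 * 9.79 = 352.44.
K = 3.7841 / 352.44 = 0.010737 m/s.

0.010737


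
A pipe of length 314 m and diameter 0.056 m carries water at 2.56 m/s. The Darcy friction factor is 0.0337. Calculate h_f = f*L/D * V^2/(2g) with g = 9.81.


Darcy-Weisbach equation: h_f = f * (L/D) * V^2/(2g).
f * L/D = 0.0337 * 314/0.056 = 188.9607.
V^2/(2g) = 2.56^2 / (2*9.81) = 6.5536 / 19.62 = 0.334 m.
h_f = 188.9607 * 0.334 = 63.118 m.

63.118


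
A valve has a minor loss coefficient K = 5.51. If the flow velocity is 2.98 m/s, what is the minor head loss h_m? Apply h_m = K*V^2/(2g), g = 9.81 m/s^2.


Minor loss formula: h_m = K * V^2/(2g).
V^2 = 2.98^2 = 8.8804.
V^2/(2g) = 8.8804 / 19.62 = 0.4526 m.
h_m = 5.51 * 0.4526 = 2.4939 m.

2.4939


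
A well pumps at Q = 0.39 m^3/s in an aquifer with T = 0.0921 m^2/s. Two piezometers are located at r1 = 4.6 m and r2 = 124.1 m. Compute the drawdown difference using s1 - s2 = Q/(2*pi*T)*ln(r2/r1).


Thiem equation: s1 - s2 = Q/(2*pi*T) * ln(r2/r1).
ln(r2/r1) = ln(124.1/4.6) = 3.295.
Q/(2*pi*T) = 0.39 / (2*pi*0.0921) = 0.39 / 0.5787 = 0.6739.
s1 - s2 = 0.6739 * 3.295 = 2.2207 m.

2.2207


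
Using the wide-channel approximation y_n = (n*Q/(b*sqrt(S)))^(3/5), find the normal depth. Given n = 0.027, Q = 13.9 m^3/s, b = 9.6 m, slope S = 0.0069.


We use the wide-channel approximation y_n = (n*Q/(b*sqrt(S)))^(3/5).
sqrt(S) = sqrt(0.0069) = 0.083066.
Numerator: n*Q = 0.027 * 13.9 = 0.3753.
Denominator: b*sqrt(S) = 9.6 * 0.083066 = 0.797434.
arg = 0.4706.
y_n = 0.4706^(3/5) = 0.6362 m.

0.6362


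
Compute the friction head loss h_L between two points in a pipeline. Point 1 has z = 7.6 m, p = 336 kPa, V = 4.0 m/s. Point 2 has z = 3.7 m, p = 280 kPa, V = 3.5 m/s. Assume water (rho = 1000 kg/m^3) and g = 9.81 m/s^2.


Total head at each section: H = z + p/(rho*g) + V^2/(2g).
H1 = 7.6 + 336*1000/(1000*9.81) + 4.0^2/(2*9.81)
   = 7.6 + 34.251 + 0.8155
   = 42.666 m.
H2 = 3.7 + 280*1000/(1000*9.81) + 3.5^2/(2*9.81)
   = 3.7 + 28.542 + 0.6244
   = 32.867 m.
h_L = H1 - H2 = 42.666 - 32.867 = 9.8 m.

9.8
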